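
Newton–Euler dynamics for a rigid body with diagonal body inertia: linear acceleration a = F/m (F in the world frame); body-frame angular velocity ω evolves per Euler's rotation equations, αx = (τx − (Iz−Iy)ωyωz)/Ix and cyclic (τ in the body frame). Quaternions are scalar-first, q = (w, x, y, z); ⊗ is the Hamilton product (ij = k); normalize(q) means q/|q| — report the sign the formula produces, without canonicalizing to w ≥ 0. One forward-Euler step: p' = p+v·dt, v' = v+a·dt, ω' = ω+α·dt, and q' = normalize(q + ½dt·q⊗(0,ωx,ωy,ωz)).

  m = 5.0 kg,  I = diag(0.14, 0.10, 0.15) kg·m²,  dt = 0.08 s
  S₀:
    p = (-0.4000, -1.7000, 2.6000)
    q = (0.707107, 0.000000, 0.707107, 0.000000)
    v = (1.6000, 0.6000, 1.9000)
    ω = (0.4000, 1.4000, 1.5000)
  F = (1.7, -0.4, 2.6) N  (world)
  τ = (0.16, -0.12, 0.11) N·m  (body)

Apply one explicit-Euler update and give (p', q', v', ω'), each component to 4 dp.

angular accel α = (0.3929, -1.1400, 0.8827)
ω + α·dt = (0.4314, 1.3088, 1.5706)
2q̇ = q⊗(0,ω) = (-0.9899498, 1.3435033, 0.9899498, 0.7778177)
q' = normalize(q + ½dt·q⊗(0,ω)) = (0.6652, 0.0536, 0.7441, 0.0310)
p' = p + v·dt = (-0.2720, -1.6520, 2.7520)
new velocity v' = (1.6272, 0.5936, 1.9416)

p' = (-0.2720, -1.6520, 2.7520)
q' = (0.6652, 0.0536, 0.7441, 0.0310)
v' = (1.6272, 0.5936, 1.9416)
ω' = (0.4314, 1.3088, 1.5706)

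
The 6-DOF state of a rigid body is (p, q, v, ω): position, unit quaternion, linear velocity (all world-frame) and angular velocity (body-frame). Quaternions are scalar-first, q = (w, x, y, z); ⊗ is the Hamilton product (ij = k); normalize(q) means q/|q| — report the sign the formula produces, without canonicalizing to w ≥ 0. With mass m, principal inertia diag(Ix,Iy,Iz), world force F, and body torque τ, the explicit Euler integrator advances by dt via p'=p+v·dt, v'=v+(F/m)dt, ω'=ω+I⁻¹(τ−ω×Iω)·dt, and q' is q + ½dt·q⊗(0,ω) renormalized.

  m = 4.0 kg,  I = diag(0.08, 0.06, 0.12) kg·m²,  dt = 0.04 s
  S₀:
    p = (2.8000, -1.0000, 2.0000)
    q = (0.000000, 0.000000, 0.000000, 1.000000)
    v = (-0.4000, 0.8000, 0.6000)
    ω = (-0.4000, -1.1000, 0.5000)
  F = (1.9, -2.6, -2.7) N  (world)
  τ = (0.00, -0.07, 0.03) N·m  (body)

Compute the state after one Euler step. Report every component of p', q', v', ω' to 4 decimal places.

p' = p + v·dt = (2.7840, -0.9680, 2.0240)
new velocity v' = (-0.3810, 0.7740, 0.5730)
precession coupling ω×(Iω) = (-0.0330, 0.0080, -0.0088)
α = I⁻¹(τ − ω×Iω) = (0.4125, -1.3000, 0.3233)
new body rate ω' = (-0.3835, -1.1520, 0.5129)
Hamilton product q⊗(0,ω) = (-0.5000000, 1.1000000, -0.4000000, 0.0000000)
updated quaternion q' = (-0.0100, 0.0220, -0.0080, 0.9997)

p' = (2.7840, -0.9680, 2.0240)
q' = (-0.0100, 0.0220, -0.0080, 0.9997)
v' = (-0.3810, 0.7740, 0.5730)
ω' = (-0.3835, -1.1520, 0.5129)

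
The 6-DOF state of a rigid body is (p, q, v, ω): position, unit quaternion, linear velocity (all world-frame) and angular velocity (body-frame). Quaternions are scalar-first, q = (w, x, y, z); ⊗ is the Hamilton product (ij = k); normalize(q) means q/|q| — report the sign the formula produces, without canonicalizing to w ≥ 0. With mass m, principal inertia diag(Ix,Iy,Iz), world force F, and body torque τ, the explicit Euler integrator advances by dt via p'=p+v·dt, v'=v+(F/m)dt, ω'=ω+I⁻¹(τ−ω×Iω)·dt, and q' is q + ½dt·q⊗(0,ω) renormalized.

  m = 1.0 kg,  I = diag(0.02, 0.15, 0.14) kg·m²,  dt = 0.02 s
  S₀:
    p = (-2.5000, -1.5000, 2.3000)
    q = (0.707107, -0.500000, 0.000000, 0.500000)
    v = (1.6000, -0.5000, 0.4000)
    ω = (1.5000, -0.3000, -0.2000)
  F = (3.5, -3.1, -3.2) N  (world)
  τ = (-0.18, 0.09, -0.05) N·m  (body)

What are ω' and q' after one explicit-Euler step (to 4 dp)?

ω' = (1.3206, -0.2928, -0.1988)
q' = (0.7155, -0.4878, 0.0044, 0.5000)

ω×(Iω) gyroscopic = (-0.0006, 0.0360, -0.0585)
(τ − ω×Iω)/I = (-8.9700, 0.3600, 0.0607)
new body rate ω' = (1.3206, -0.2928, -0.1988)
Hamilton product q⊗(0,ω) = (0.8500000, 1.2106605, 0.4378679, 0.0085786)
updated quaternion q' = (0.7155, -0.4878, 0.0044, 0.5000)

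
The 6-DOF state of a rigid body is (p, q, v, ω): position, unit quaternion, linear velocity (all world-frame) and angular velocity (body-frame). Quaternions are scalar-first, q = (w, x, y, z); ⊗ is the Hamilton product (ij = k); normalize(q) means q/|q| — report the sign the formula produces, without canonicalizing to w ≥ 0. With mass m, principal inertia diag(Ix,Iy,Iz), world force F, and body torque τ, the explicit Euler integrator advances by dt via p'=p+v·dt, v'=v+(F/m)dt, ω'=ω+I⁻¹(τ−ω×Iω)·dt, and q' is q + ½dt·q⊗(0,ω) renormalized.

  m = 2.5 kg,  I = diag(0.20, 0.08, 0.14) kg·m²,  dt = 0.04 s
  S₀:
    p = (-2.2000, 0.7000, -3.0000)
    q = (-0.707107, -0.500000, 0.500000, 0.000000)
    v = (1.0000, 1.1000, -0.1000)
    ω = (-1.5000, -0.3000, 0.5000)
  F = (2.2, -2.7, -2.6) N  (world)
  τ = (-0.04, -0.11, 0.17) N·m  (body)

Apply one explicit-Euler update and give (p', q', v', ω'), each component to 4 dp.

new position p' = (-2.1600, 0.7440, -3.0040)
v' = v + a·dt = (1.0352, 1.0568, -0.1416)
gyro term ω×Iω = (-0.0090, -0.0450, -0.0540)
(τ − ω×Iω)/I = (-0.1550, -0.8125, 1.6000)
ω' = ω + α·dt = (-1.5062, -0.3325, 0.5640)
Hamilton product q⊗(0,ω) = (-0.6000000, 1.3106605, 0.4621321, 0.5464465)
q' = normalize(q + ½dt·q⊗(0,ω)) = (-0.7187, -0.4735, 0.5090, 0.0109)

p' = (-2.1600, 0.7440, -3.0040)
q' = (-0.7187, -0.4735, 0.5090, 0.0109)
v' = (1.0352, 1.0568, -0.1416)
ω' = (-1.5062, -0.3325, 0.5640)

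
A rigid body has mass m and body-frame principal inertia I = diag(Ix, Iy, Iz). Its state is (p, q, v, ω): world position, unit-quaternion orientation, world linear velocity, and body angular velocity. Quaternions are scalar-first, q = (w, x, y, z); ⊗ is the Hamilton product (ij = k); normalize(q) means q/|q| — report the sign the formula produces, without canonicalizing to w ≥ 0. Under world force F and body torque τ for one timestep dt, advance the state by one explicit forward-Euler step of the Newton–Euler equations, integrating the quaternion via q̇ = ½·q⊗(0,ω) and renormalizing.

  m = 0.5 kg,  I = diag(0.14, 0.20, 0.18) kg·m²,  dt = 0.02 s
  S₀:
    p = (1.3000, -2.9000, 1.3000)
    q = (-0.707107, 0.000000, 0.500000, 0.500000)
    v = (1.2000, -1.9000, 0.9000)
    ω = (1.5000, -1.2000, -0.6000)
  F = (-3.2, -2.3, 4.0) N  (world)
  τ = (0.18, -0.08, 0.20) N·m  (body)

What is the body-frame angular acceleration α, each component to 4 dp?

precession coupling ω×(Iω) = (-0.0144, 0.0360, -0.1080)
α = I⁻¹(τ − ω×Iω) = (1.3886, -0.5800, 1.7111)

α = (1.3886, -0.5800, 1.7111)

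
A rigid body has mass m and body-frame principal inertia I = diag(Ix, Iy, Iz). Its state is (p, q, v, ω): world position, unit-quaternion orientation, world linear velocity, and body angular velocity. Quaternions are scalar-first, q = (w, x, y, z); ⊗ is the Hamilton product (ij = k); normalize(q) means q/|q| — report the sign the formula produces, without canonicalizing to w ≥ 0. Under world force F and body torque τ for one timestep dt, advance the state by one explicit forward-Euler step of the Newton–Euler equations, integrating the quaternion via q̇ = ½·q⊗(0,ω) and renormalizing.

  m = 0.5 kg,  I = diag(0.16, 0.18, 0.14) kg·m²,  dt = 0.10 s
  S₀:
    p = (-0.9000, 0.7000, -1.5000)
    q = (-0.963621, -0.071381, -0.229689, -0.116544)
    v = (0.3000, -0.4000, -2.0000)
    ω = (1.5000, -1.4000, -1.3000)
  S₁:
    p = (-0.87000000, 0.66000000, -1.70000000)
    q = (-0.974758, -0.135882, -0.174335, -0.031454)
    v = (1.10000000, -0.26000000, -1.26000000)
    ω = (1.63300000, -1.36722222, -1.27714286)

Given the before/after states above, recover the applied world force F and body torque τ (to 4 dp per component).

rate change Δω = (0.13300000, 0.03277778, 0.02285714)
applied torque τ = (0.1400, 0.0200, -0.0100)
velocity change Δv = (0.80000000, 0.14000000, 0.74000000)
m·(v₁−v₀)/dt = (4.0000, 0.7000, 3.7000)

F = (4.0000, 0.7000, 3.7000)
τ = (0.1400, 0.0200, -0.0100)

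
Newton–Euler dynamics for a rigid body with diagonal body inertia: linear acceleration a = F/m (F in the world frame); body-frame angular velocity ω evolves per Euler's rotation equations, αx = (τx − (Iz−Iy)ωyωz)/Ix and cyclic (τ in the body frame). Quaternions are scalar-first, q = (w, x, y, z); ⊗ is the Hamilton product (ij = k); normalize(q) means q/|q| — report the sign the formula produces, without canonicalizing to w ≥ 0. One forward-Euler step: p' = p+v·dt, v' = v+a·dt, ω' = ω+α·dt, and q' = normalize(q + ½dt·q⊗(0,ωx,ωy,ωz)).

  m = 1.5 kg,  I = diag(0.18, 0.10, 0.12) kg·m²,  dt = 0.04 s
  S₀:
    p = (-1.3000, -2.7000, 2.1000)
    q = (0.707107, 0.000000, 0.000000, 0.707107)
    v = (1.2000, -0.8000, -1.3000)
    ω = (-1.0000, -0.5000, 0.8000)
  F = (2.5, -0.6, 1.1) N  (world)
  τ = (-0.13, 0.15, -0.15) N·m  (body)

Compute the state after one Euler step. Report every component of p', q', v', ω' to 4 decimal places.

p' = (-1.2520, -2.7320, 2.0480)
q' = (0.6955, -0.0071, -0.0212, 0.7181)
v' = (1.2667, -0.8160, -1.2707)
ω' = (-1.0271, -0.4208, 0.7633)

precession coupling ω×(Iω) = (-0.0080, -0.0480, -0.0400)
(τ − ω×Iω)/I = (-0.6778, 1.9800, -0.9167)
ω + α·dt = (-1.0271, -0.4208, 0.7633)
2q̇ = q⊗(0,ω) = (-0.5656856, -0.3535535, -1.0606605, 0.5656856)
q' = normalize(q + ½dt·q⊗(0,ω)) = (0.6955, -0.0071, -0.0212, 0.7181)
a = F/m = (1.6667, -0.4000, 0.7333)
p' = p + v·dt = (-1.2520, -2.7320, 2.0480)
v + (F/m)dt = (1.2667, -0.8160, -1.2707)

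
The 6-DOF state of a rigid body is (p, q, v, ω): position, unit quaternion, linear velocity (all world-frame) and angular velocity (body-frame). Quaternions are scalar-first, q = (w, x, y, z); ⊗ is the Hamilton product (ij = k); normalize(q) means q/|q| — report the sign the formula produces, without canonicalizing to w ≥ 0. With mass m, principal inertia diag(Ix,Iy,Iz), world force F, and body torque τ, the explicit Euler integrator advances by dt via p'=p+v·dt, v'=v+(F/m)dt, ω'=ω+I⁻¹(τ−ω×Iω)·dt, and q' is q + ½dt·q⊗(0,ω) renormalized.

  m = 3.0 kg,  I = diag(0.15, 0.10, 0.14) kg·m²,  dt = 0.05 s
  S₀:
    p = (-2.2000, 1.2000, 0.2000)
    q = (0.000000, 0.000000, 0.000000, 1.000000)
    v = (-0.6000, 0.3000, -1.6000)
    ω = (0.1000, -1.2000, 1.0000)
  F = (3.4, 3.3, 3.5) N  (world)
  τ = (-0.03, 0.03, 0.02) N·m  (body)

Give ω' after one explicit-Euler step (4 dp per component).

ω' = (0.1060, -1.1855, 1.0050)

α = I⁻¹(τ − ω×Iω) = (0.1200, 0.2900, 0.1000)
new body rate ω' = (0.1060, -1.1855, 1.0050)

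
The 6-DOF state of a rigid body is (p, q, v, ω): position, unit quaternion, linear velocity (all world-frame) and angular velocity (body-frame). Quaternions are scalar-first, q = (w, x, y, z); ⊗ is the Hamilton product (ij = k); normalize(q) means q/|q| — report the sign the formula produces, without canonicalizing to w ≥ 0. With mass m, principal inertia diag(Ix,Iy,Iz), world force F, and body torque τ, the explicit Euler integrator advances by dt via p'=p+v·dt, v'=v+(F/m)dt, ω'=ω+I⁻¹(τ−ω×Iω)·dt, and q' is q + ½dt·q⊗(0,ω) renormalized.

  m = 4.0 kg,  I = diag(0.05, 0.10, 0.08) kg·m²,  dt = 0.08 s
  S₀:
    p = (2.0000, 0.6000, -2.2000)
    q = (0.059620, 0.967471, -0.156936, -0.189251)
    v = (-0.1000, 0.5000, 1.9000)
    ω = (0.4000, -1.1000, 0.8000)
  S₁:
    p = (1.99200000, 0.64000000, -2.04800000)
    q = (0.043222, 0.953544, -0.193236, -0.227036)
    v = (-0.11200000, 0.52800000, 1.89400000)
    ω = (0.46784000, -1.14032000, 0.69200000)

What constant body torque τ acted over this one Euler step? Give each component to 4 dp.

Δω = ω₁−ω₀ = (0.06784000, -0.04032000, -0.10800000)
ω₀×(Iω₀) = (0.0176, -0.0096, -0.0220)
τ = I·(Δω/dt) + ω₀×(Iω₀) = (0.0600, -0.0600, -0.1300)

τ = (0.0600, -0.0600, -0.1300)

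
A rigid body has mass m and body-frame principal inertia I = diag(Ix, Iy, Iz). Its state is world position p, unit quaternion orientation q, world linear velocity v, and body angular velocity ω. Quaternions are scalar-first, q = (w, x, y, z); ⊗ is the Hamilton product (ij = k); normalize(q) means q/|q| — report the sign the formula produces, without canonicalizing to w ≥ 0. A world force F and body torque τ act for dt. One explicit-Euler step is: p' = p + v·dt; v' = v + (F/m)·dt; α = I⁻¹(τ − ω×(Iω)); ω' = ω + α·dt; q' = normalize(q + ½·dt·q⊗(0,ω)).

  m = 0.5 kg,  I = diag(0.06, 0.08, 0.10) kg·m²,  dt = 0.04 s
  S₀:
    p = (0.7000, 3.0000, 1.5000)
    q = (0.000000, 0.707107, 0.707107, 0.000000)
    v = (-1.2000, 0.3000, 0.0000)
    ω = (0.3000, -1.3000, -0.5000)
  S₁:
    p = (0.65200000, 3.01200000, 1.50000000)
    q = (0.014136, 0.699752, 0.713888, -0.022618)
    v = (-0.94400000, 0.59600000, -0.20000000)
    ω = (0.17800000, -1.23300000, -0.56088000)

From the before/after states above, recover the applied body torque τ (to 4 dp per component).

τ = (-0.1700, 0.1400, -0.1600)

rate change Δω = (-0.12200000, 0.06700000, -0.06088000)
I·α + gyro = (-0.1700, 0.1400, -0.1600)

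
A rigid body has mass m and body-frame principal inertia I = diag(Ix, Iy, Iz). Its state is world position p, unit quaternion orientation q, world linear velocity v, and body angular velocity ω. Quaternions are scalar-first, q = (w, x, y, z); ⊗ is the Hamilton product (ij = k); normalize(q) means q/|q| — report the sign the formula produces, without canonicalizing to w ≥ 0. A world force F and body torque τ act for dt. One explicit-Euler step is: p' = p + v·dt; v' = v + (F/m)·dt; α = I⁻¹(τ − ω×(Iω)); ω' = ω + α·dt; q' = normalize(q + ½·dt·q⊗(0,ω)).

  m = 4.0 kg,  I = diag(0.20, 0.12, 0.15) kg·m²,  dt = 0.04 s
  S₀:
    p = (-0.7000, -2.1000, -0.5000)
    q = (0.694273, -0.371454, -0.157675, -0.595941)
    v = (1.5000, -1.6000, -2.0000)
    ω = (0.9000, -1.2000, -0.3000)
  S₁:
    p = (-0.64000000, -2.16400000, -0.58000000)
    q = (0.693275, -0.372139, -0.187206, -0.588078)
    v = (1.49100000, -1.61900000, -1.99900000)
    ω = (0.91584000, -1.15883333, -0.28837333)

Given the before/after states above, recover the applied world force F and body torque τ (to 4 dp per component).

F = (-0.9000, -1.9000, 0.1000)
τ = (0.0900, 0.1100, 0.1300)

rate change Δω = (0.01584000, 0.04116667, 0.01162667)
ω₀×(Iω₀) = (0.0108, -0.0135, 0.0864)
applied torque τ = (0.0900, 0.1100, 0.1300)
Δv = v₁−v₀ = (-0.00900000, -0.01900000, 0.00100000)
m·(v₁−v₀)/dt = (-0.9000, -1.9000, 0.1000)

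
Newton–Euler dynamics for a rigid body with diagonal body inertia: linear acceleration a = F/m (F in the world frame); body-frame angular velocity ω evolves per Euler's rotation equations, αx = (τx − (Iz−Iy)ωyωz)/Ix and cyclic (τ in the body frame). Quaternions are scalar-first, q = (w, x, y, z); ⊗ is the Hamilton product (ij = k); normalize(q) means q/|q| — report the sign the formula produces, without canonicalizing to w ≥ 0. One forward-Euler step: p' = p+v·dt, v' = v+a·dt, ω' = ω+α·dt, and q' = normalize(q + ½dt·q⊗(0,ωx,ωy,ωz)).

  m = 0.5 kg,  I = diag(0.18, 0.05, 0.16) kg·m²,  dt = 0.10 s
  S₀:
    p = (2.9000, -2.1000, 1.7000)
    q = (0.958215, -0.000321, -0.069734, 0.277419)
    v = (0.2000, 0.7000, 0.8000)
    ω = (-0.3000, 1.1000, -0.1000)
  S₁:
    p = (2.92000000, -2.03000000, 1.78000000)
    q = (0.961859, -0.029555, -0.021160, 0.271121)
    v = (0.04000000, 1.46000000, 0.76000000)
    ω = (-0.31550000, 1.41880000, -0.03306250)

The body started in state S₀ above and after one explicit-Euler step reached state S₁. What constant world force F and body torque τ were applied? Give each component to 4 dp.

F = (-0.8000, 3.8000, -0.2000)
τ = (-0.0400, 0.1600, 0.1500)

v₁ − v₀ = (-0.16000000, 0.76000000, -0.04000000)
m·(v₁−v₀)/dt = (-0.8000, 3.8000, -0.2000)
Δω = ω₁−ω₀ = (-0.01550000, 0.31880000, 0.06693750)
precession coupling = (-0.0121, 0.0006, 0.0429)
applied torque τ = (-0.0400, 0.1600, 0.1500)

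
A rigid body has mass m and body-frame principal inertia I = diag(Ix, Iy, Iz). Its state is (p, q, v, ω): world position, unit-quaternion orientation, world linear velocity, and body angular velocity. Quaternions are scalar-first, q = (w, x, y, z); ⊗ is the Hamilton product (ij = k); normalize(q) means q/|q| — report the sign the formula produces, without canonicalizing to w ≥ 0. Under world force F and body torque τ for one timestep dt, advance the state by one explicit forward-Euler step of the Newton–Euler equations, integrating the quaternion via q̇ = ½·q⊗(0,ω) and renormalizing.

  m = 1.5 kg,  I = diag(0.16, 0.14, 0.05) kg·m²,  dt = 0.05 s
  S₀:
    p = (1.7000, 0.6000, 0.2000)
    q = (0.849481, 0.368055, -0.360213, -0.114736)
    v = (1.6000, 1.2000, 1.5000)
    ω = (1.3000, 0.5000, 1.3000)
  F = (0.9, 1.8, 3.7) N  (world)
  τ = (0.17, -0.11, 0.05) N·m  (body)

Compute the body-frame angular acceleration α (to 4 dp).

α = (1.4281, -2.1136, 1.2600)

ω×(Iω) gyroscopic = (-0.0585, 0.1859, -0.0130)
(τ − ω×Iω)/I = (1.4281, -2.1136, 1.2600)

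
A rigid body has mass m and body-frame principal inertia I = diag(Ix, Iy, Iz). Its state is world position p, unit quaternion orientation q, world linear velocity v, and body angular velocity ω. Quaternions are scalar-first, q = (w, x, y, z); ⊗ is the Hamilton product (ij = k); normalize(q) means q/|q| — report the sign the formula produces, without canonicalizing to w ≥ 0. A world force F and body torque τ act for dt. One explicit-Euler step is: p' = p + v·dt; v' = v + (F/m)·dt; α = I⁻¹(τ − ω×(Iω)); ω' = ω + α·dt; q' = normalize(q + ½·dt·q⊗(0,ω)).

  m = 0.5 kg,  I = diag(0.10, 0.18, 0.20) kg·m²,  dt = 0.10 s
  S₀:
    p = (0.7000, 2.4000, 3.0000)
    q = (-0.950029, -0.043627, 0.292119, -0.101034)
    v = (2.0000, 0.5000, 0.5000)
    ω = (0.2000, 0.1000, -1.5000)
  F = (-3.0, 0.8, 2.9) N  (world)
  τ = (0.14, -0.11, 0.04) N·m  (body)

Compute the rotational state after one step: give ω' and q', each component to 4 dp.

ω' = (0.3430, 0.0222, -1.4808)
q' = (-0.9559, -0.0743, 0.2823, -0.0328)

gyro term ω×Iω = (-0.0030, 0.0300, 0.0016)
α = I⁻¹(τ − ω×Iω) = (1.4300, -0.7778, 0.1920)
ω' = ω + α·dt = (0.3430, 0.0222, -1.4808)
2q̇ = q⊗(0,ω) = (-0.1720375, -0.6180809, -0.1806502, 1.3622570)
updated quaternion q' = (-0.9559, -0.0743, 0.2823, -0.0328)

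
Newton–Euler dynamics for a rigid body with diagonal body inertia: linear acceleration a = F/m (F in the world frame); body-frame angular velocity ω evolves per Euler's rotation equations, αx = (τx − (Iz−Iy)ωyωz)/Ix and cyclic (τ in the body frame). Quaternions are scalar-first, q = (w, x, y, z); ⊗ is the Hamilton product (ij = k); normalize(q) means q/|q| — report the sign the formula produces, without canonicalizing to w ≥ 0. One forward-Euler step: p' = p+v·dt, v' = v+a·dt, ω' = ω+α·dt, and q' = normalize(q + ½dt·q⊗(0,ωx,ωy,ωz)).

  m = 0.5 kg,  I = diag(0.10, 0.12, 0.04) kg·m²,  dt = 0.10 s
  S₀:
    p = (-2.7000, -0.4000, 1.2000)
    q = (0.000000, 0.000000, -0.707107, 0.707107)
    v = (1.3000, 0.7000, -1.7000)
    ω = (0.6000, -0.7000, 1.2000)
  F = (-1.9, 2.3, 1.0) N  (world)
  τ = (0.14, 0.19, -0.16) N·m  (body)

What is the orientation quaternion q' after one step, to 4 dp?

q' = (-0.0670, -0.0176, -0.6839, 0.7262)

2q̇ = q⊗(0,ω) = (-1.3435033, -0.3535535, 0.4242642, 0.4242642)
updated quaternion q' = (-0.0670, -0.0176, -0.6839, 0.7262)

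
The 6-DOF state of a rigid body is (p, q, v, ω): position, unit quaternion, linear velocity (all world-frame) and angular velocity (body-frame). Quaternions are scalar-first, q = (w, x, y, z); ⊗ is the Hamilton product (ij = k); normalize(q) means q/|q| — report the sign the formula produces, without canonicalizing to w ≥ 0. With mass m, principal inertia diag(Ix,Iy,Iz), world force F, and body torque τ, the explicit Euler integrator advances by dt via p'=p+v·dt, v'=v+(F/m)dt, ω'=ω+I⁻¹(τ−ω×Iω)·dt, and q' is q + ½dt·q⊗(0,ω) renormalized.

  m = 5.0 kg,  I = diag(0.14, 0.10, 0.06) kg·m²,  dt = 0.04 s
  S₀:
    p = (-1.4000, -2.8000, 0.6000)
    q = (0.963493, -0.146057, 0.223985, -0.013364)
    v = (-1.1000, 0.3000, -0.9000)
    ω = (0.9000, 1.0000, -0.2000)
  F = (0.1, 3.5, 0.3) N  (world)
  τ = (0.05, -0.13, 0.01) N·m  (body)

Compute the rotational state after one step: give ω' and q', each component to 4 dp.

angular accel α = (0.3000, -1.1560, 0.7667)
ω' = ω + α·dt = (0.9120, 0.9538, -0.1693)
Hamilton product q⊗(0,ω) = (-0.0952065, 0.8357107, 0.9222540, -0.5403421)
q' = normalize(q + ½dt·q⊗(0,ω)) = (0.9612, -0.1293, 0.2423, -0.0242)

ω' = (0.9120, 0.9538, -0.1693)
q' = (0.9612, -0.1293, 0.2423, -0.0242)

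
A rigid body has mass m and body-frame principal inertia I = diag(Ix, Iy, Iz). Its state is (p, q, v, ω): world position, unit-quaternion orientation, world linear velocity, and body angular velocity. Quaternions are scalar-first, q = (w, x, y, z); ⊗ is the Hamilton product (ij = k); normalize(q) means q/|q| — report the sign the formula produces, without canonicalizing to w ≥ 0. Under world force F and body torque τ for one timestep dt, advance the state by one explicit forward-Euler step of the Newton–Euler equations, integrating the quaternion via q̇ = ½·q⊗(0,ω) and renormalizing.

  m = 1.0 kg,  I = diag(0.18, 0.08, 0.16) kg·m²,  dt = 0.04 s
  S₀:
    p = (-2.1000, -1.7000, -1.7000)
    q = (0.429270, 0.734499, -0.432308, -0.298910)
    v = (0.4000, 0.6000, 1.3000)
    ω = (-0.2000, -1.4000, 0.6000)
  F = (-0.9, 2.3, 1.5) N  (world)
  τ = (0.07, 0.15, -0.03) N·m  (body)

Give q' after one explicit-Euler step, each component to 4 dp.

q' = (0.4235, 0.7189, -0.4517, -0.3159)

2q̇ = q⊗(0,ω) = (-0.2789854, -0.7637128, -0.9818954, -0.8571982)
q' = normalize(q + ½dt·q⊗(0,ω)) = (0.4235, 0.7189, -0.4517, -0.3159)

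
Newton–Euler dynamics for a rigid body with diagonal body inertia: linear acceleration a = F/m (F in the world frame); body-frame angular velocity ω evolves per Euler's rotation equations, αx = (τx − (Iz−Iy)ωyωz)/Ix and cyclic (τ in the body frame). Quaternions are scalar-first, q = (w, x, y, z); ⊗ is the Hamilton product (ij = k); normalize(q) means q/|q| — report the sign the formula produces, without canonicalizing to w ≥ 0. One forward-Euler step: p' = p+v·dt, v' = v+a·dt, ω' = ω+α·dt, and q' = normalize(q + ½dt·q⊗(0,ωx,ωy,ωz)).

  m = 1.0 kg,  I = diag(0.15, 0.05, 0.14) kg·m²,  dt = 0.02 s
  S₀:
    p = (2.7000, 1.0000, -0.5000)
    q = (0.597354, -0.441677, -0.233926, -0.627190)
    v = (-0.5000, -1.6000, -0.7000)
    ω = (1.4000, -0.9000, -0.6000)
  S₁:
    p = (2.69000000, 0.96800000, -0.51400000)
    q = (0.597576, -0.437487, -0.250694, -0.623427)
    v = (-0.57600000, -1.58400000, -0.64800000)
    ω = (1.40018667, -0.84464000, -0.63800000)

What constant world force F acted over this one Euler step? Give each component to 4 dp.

Δv = v₁−v₀ = (-0.07600000, 0.01600000, 0.05200000)
F = m·Δv/dt = (-3.8000, 0.8000, 2.6000)

F = (-3.8000, 0.8000, 2.6000)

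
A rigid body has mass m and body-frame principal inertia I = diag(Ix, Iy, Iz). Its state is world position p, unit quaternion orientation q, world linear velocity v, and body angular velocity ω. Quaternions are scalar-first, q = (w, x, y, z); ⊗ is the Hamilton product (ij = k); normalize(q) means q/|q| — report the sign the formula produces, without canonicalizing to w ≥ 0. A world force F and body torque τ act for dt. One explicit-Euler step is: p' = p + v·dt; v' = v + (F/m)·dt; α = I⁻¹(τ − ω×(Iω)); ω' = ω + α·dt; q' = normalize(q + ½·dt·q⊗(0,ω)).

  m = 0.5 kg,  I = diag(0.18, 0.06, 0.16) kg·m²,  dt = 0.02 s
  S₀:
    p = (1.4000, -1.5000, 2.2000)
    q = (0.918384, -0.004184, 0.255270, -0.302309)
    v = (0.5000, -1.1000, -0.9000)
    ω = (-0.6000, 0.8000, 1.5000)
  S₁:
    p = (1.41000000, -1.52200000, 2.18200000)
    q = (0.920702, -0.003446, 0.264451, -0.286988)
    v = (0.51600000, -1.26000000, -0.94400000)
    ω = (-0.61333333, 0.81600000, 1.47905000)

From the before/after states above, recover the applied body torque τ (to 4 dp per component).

ω₁ − ω₀ = (-0.01333333, 0.01600000, -0.02095000)
gyro term ω₀×Iω₀ = (0.1200, -0.0180, 0.0576)
τ = I·(Δω/dt) + ω₀×(Iω₀) = (0.0000, 0.0300, -0.1100)

τ = (0.0000, 0.0300, -0.1100)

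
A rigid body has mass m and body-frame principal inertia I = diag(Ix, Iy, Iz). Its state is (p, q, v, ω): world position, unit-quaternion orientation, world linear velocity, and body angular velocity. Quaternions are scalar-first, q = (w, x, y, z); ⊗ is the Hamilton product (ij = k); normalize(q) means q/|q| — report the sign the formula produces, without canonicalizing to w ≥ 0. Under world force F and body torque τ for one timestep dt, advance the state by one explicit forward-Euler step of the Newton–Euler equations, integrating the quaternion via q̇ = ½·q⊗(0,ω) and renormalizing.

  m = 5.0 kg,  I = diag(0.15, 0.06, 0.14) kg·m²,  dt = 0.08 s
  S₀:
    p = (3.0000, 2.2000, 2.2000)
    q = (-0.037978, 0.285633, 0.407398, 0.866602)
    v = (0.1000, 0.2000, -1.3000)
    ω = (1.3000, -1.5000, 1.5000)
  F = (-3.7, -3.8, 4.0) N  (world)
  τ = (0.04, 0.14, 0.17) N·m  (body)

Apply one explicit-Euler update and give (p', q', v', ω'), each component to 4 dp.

p' = (3.0080, 2.2160, 2.0960)
q' = (-0.0800, 0.3583, 0.4355, 0.8219)
v' = (0.0408, 0.1392, -1.2360)
ω' = (1.4173, -1.3393, 1.4969)

p + v·dt = (3.0080, 2.2160, 2.0960)
v + (F/m)dt = (0.0408, 0.1392, -1.2360)
ω×(Iω) gyroscopic = (-0.1800, 0.0195, 0.1755)
angular accel α = (1.4667, 2.0083, -0.0393)
ω' = ω + α·dt = (1.4173, -1.3393, 1.4969)
q⊗(0,ω) = (-1.0601289, 1.8616286, 0.7551001, -1.0150339)
q' = normalize(q + ½dt·q⊗(0,ω)) = (-0.0800, 0.3583, 0.4355, 0.8219)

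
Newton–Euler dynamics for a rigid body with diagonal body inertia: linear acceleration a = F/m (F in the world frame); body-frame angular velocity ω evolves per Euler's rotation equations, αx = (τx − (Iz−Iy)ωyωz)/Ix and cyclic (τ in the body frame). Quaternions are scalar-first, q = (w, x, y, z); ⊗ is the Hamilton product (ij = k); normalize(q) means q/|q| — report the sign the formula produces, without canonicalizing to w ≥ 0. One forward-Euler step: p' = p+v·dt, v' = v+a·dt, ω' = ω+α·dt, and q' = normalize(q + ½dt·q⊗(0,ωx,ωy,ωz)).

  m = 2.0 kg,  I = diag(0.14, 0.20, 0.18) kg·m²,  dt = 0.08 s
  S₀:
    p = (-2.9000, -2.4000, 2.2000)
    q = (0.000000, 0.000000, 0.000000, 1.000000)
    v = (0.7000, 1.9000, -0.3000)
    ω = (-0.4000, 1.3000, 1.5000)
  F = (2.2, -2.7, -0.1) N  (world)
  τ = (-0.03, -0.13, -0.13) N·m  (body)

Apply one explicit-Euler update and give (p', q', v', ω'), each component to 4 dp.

(τ − ω×Iω)/I = (0.0643, -0.7700, -0.5489)
ω + α·dt = (-0.3949, 1.2384, 1.4561)
2q̇ = q⊗(0,ω) = (-1.5000000, -1.3000000, -0.4000000, 0.0000000)
q' = normalize(q + ½dt·q⊗(0,ω)) = (-0.0598, -0.0518, -0.0159, 0.9967)
p' = p + v·dt = (-2.8440, -2.2480, 2.1760)
new velocity v' = (0.7880, 1.7920, -0.3040)

p' = (-2.8440, -2.2480, 2.1760)
q' = (-0.0598, -0.0518, -0.0159, 0.9967)
v' = (0.7880, 1.7920, -0.3040)
ω' = (-0.3949, 1.2384, 1.4561)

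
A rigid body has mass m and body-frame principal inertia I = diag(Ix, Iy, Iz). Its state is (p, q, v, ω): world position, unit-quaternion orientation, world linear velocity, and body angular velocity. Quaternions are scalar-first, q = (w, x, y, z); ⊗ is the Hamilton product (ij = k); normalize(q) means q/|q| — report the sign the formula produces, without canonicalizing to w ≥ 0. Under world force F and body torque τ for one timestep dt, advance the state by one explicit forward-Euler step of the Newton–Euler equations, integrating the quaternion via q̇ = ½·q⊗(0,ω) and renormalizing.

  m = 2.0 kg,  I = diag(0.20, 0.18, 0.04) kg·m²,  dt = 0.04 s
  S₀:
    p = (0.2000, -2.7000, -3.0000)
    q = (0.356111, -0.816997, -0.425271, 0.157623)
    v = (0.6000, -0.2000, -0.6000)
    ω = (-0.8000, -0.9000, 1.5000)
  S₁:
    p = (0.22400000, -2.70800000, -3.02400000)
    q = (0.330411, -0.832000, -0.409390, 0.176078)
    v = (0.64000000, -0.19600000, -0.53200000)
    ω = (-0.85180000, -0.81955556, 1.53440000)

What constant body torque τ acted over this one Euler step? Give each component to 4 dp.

Δω = ω₁−ω₀ = (-0.05180000, 0.08044444, 0.03440000)
precession coupling = (0.1890, -0.1920, -0.0144)
τ = I·(Δω/dt) + ω₀×(Iω₀) = (-0.0700, 0.1700, 0.0200)

τ = (-0.0700, 0.1700, 0.0200)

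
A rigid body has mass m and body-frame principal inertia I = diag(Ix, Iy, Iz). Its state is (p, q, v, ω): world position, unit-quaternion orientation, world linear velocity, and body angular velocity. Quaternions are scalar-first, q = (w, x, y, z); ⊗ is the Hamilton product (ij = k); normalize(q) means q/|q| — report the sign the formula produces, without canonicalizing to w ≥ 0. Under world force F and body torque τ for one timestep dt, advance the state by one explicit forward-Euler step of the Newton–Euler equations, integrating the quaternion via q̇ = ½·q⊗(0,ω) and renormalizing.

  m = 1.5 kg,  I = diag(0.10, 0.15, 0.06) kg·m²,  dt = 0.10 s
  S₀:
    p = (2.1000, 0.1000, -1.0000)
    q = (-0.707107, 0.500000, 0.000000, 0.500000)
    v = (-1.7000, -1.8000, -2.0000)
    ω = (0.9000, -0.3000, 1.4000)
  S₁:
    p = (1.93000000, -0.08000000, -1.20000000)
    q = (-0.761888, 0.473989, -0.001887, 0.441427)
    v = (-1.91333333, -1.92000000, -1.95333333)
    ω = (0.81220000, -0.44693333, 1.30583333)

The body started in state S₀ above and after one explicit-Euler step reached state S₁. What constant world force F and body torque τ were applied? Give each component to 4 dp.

velocity change Δv = (-0.21333333, -0.12000000, 0.04666667)
m·(v₁−v₀)/dt = (-3.2000, -1.8000, 0.7000)
rate change Δω = (-0.08780000, -0.14693333, -0.09416667)
ω₀×(Iω₀) = (0.0378, 0.0504, -0.0135)
applied torque τ = (-0.0500, -0.1700, -0.0700)

F = (-3.2000, -1.8000, 0.7000)
τ = (-0.0500, -0.1700, -0.0700)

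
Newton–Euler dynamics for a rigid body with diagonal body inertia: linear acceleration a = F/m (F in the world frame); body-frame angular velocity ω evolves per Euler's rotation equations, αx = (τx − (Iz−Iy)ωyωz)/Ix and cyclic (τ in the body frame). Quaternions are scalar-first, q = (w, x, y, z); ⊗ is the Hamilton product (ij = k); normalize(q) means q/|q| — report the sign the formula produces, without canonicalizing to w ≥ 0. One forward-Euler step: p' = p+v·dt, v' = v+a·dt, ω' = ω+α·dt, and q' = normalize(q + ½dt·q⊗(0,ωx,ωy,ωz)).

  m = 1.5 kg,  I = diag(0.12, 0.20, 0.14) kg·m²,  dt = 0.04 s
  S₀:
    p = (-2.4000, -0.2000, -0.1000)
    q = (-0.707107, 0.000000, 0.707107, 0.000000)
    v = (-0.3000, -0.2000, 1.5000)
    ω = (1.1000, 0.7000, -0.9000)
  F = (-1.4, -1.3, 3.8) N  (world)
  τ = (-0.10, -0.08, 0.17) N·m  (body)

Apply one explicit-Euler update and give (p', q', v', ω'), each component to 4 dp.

p' = (-2.4120, -0.2080, -0.0400)
q' = (-0.7166, -0.0283, 0.6969, -0.0028)
v' = (-0.3373, -0.2347, 1.6013)
ω' = (1.0541, 0.6800, -0.8690)

a = (-0.9333, -0.8667, 2.5333)
new position p' = (-2.4120, -0.2080, -0.0400)
v' = v + a·dt = (-0.3373, -0.2347, 1.6013)
ω×(Iω) gyroscopic = (0.0378, 0.0198, 0.0616)
(τ − ω×Iω)/I = (-1.1483, -0.4990, 0.7743)
new body rate ω' = (1.0541, 0.6800, -0.8690)
q⊗(0,ω) = (-0.4949749, -1.4142140, -0.4949749, -0.1414214)
q' = normalize(q + ½dt·q⊗(0,ω)) = (-0.7166, -0.0283, 0.6969, -0.0028)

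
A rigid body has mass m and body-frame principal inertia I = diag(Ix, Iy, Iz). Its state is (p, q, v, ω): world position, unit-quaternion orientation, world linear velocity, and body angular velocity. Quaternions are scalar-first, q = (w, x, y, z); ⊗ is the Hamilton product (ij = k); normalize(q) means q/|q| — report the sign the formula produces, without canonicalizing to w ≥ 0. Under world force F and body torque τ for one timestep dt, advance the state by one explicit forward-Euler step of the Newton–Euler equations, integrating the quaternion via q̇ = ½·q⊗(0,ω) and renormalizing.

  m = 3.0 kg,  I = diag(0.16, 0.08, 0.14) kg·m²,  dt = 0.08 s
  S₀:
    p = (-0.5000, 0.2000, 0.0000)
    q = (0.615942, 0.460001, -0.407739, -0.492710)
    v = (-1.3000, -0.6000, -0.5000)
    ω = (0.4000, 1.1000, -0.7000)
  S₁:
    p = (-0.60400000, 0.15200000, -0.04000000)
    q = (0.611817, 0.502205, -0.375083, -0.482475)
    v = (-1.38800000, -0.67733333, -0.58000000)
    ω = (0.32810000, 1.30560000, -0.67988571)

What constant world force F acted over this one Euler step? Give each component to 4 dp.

velocity change Δv = (-0.08800000, -0.07733333, -0.08000000)
applied force F = (-3.3000, -2.9000, -3.0000)

F = (-3.3000, -2.9000, -3.0000)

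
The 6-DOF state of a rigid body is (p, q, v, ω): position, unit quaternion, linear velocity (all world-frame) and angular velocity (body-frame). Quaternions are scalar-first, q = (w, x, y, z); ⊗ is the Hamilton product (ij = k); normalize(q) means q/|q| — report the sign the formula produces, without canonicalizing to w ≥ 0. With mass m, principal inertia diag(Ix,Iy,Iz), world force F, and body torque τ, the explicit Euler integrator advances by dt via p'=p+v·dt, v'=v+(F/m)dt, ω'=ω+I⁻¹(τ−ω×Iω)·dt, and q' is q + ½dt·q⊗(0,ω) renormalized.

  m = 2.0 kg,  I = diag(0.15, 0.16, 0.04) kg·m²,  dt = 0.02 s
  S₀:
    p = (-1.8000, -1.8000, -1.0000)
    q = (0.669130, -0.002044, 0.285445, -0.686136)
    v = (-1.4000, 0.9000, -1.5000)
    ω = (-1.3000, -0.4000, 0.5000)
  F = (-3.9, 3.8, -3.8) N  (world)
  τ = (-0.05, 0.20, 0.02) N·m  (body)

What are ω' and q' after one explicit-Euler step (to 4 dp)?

ω×(Iω) gyroscopic = (0.0240, -0.0715, 0.0052)
(τ − ω×Iω)/I = (-0.4933, 1.6969, 0.3700)
ω + α·dt = (-1.3099, -0.3661, 0.5074)
Hamilton product q⊗(0,ω) = (0.4545888, -1.0016009, 0.6253468, 0.7064611)
q + ½dt·q⊗(0,ω), renormalized = (0.6736, -0.0121, 0.2917, -0.6790)

ω' = (-1.3099, -0.3661, 0.5074)
q' = (0.6736, -0.0121, 0.2917, -0.6790)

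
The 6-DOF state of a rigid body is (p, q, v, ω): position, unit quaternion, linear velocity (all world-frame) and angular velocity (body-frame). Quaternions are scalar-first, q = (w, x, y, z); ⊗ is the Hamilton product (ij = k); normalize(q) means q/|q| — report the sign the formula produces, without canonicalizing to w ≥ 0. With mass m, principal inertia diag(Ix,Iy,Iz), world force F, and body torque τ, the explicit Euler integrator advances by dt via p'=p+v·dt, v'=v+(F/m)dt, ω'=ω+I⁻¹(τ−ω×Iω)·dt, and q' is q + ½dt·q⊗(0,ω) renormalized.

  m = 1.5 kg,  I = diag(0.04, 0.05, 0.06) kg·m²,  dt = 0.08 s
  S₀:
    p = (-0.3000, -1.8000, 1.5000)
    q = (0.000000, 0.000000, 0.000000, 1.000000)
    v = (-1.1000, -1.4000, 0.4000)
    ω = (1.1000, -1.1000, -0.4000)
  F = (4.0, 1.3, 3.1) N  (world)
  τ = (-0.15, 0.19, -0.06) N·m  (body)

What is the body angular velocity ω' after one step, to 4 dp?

(τ − ω×Iω)/I = (-3.8600, 3.6240, -0.7983)
new body rate ω' = (0.7912, -0.8101, -0.4639)

ω' = (0.7912, -0.8101, -0.4639)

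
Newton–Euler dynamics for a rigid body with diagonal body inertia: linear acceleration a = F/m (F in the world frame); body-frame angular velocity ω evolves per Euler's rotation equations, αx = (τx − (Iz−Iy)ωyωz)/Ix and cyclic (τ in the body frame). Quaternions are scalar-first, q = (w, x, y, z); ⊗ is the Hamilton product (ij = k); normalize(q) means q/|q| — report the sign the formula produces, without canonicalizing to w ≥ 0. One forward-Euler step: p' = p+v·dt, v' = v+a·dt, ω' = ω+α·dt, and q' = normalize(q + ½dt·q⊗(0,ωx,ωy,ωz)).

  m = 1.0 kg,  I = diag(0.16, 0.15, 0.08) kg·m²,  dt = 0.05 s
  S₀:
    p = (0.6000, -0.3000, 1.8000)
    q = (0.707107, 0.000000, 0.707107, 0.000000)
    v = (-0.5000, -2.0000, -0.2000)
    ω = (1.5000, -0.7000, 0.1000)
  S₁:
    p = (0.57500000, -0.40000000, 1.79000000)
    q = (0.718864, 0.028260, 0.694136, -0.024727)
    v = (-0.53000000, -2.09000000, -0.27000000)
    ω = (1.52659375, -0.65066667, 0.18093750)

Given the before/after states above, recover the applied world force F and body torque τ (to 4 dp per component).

F = (-0.6000, -1.8000, -1.4000)
τ = (0.0900, 0.1600, 0.1400)

ω₁ − ω₀ = (0.02659375, 0.04933333, 0.08093750)
gyro term ω₀×Iω₀ = (0.0049, 0.0120, 0.0105)
I·α + gyro = (0.0900, 0.1600, 0.1400)
velocity change Δv = (-0.03000000, -0.09000000, -0.07000000)
m·(v₁−v₀)/dt = (-0.6000, -1.8000, -1.4000)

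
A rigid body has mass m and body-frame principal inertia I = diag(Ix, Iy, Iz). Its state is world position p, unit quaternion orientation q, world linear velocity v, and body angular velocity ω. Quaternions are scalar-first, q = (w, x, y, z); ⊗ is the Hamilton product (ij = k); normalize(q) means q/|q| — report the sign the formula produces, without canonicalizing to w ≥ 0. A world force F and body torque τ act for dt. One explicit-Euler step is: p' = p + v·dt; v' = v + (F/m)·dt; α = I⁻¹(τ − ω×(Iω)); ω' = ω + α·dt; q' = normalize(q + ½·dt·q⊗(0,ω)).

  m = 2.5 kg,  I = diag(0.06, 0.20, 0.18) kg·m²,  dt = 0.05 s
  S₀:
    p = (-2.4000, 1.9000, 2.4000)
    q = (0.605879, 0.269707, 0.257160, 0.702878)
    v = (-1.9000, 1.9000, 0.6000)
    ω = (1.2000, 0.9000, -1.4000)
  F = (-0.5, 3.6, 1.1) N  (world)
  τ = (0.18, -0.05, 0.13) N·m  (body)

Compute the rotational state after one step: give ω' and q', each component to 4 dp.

ω' = (1.3290, 0.8371, -1.4059)
q' = (0.6158, 0.2627, 0.3009, 0.6791)

ω×(Iω) gyroscopic = (0.0252, 0.2016, 0.1512)
angular accel α = (2.5800, -1.2580, -0.1178)
ω + α·dt = (1.3290, 0.8371, -1.4059)
2q̇ = q⊗(0,ω) = (0.4289368, -0.2655594, 1.7663345, -0.9140863)
q' = normalize(q + ½dt·q⊗(0,ω)) = (0.6158, 0.2627, 0.3009, 0.6791)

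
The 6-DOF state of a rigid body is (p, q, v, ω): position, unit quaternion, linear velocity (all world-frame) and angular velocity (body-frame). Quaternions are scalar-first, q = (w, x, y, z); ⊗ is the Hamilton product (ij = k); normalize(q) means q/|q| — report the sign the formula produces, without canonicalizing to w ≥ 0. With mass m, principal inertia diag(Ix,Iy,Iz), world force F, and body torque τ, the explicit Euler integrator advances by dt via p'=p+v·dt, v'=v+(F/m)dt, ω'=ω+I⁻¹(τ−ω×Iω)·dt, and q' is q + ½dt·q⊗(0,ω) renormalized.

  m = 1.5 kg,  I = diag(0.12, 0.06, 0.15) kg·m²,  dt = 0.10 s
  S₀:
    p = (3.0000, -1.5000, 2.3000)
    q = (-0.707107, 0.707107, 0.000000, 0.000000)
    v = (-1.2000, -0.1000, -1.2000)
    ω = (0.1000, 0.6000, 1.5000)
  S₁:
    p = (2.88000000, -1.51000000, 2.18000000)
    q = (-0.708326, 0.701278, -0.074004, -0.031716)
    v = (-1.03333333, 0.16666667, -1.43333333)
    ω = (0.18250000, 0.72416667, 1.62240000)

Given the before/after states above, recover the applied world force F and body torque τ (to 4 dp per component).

Δv = v₁−v₀ = (0.16666667, 0.26666667, -0.23333333)
applied force F = (2.5000, 4.0000, -3.5000)
Δω = ω₁−ω₀ = (0.08250000, 0.12416667, 0.12240000)
ω₀×(Iω₀) = (0.0810, -0.0045, -0.0036)
τ = I·(Δω/dt) + ω₀×(Iω₀) = (0.1800, 0.0700, 0.1800)

F = (2.5000, 4.0000, -3.5000)
τ = (0.1800, 0.0700, 0.1800)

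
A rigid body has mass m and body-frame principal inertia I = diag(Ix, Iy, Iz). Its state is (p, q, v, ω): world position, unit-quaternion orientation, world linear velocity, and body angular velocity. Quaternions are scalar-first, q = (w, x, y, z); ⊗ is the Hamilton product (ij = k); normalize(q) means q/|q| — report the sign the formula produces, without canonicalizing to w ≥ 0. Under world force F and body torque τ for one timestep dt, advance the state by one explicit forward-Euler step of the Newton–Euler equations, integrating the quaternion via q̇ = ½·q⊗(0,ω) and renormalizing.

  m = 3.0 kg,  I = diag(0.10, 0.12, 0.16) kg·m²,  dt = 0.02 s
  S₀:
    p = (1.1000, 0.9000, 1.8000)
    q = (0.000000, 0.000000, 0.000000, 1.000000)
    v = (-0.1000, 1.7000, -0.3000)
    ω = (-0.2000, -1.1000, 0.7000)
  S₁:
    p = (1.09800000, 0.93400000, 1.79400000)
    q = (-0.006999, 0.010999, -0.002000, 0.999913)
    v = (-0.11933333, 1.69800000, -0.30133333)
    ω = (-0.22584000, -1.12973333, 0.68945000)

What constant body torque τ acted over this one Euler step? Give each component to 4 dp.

rate change Δω = (-0.02584000, -0.02973333, -0.01055000)
ω₀×(Iω₀) = (-0.0308, 0.0084, 0.0044)
applied torque τ = (-0.1600, -0.1700, -0.0800)

τ = (-0.1600, -0.1700, -0.0800)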